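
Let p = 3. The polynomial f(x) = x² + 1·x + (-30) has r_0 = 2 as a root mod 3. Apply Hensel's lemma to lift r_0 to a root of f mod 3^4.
r_3 = 5 (mod 81)

Hensel: r_{i+1} = r_i − f(r_i)·(f′(r_i))^{-1} mod 3^{i+2}, f′(x) = 2x + 1. Iterate:
  r_0 = 2 (mod 3)
  r_1 = 5 (mod 9)
  r_2 = 5 (mod 27)
  r_3 = 5 (mod 81)
Final: r = 5 satisfies f(r) ≡ 0 mod 3^4.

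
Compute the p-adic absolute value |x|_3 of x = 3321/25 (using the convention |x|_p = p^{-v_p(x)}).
|3321/25|_3 = 1/81

Step 1 — compute v_3(x) by factoring powers of 3 out of the numerator and denominator: v_3(3321/25) = 4. Step 2 — apply |x|_p = p^{-v_p(x)} = 3^{-4} = 1/81.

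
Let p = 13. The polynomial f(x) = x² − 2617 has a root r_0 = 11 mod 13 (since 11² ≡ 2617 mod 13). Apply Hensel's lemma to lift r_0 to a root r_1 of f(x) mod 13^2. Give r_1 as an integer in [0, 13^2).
r_1 = 63 (mod 169)

Hensel's recurrence: r_{i+1} = r_i − f(r_i)·(f′(r_i))^{-1} mod 13^{i+2}, with f′(x) = 2x. Iterate:
  r_0 = 11 (mod 13)
  r_1 = 63 (mod 169)
Final: r_1 = 63, and one checks f(r_1) ≡ 0 mod 13^2.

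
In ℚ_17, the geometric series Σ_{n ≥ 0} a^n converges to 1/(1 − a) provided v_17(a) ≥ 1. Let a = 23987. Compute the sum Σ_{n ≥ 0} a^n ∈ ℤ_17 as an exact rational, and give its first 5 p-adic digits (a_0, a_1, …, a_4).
Σ a^n = 1/(1 − a) = -1/23986;  first 5 digits = (1, 0, 15, 4, 4)

v_17(a) = 2 ≥ 1, so the series converges in ℤ_17 to 1/(1 − a) = 1/(1 − 23987) = -1/23986. Expand this rational in ℤ_17: compute digits iteratively via d_i = x_i mod 17, x_{i+1} = (x_i − d_i)/17. The first 5 digits are (1, 0, 15, 4, 4).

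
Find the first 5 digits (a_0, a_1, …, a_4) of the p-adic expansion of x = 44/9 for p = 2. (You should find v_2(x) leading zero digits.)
(a_0, …, a_4) = (0, 0, 1, 1, 0)

v_2(44/9) = 2, so a_0 = ... = a_1 = 0. Factor out: x = 2^2 · u with u = 11/9 a unit in ℤ_2. Expand u iteratively via a_{v+i} = u_i mod 2, u_{i+1} = (u_i − a_{v+i})/2:
  u_0 = 11/9;  a_2 = 1;  u_1 = (u_0 − 1)/2 = 1/9
  u_1 = 1/9;  a_3 = 1;  u_2 = (u_1 − 1)/2 = -4/9
  u_2 = -4/9;  a_4 = 0;  u_3 = (u_2 − 0)/2 = -2/9
Digits: (0, 0, 1, 1, 0).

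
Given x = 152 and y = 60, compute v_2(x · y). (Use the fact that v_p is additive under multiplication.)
v_2(9120) = 5

v_p(x) = 3 (factor: 152 = 2^3 · 19); v_p(y) = 2 (factor: 60 = 2^2 · 15). Additivity: v_p(xy) = v_p(x) + v_p(y) = 3 + 2 = 5. (Direct check: xy = 9120 = 2^5 · (285).)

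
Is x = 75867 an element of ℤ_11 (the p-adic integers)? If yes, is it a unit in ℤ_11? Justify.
x ∈ ℤ_11 but not a unit; v_11(x) = 3 > 0

ℤ_11 = {x ∈ ℚ_11 : v_11(x) ≥ 0} and ℤ_11^× = {x ∈ ℤ_11 : v_11(x) = 0}. Here v_11(75867) = v_11(num) − v_11(den) = 3; compare against these criteria.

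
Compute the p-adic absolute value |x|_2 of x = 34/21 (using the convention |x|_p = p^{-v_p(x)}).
|34/21|_2 = 1/2

Step 1 — compute v_2(x) by factoring powers of 2 out of the numerator and denominator: v_2(34/21) = 1. Step 2 — apply |x|_p = p^{-v_p(x)} = 2^{-1} = 1/2.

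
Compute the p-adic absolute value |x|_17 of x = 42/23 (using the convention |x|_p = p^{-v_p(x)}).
|42/23|_17 = 1

Step 1 — compute v_17(x) by factoring powers of 17 out of the numerator and denominator: v_17(42/23) = 0. Step 2 — apply |x|_p = p^{-v_p(x)} = 17^{0} = 1.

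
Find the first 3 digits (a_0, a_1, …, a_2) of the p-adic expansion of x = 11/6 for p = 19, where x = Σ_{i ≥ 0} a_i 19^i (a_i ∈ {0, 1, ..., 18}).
(a_0, …, a_2) = (5, 3, 3)

v_19(11/6) = 0 (numerator and denominator both coprime to 19), so x ∈ ℤ_19^×. Compute digits iteratively via a_i = x_i mod 19, x_{i+1} = (x_i − a_i)/19, with x_0 = x:
  x_0 = 11/6;  a_0 = 5;  x_1 = (x_0 − 5)/19 = -1/6
  x_1 = -1/6;  a_1 = 3;  x_2 = (x_1 − 3)/19 = -1/6
  x_2 = -1/6;  a_2 = 3;  x_3 = (x_2 − 3)/19 = -1/6
Digits: (5, 3, 3).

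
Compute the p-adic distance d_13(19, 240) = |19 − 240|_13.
d_13(19, 240) = 1/13

Step 1 — x − y = 19 − 240 = -221. Step 2 — v_13(-221) = 1 (factor: -221 = −(13^1 · 17); the sign does not affect v_p). Step 3 — |x − y|_13 = 13^{-1} = 1/13.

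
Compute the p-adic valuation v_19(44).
v_19(44) = 0

v_19(n) is the largest exponent k such that 19^k divides n. Factor out: 44 = 19^0 · 44. (Sign doesn't affect v_p.) So v_19(44) = 0.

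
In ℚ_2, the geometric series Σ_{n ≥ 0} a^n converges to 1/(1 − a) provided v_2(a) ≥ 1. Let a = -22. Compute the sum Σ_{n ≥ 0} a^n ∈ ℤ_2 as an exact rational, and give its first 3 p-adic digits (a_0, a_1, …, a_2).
Σ a^n = 1/(1 − a) = 1/23;  first 3 digits = (1, 1, 1)

v_2(a) = 1 ≥ 1, so the series converges in ℤ_2 to 1/(1 − a) = 1/(1 − (-22)) = 1/23. Expand this rational in ℤ_2: compute digits iteratively via d_i = x_i mod 2, x_{i+1} = (x_i − d_i)/2. The first 3 digits are (1, 1, 1).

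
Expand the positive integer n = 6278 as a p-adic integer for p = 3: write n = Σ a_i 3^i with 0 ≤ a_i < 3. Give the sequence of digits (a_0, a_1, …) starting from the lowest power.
(a_0, a_1, …) = (2, 1, 1, 1, 2, 1, 2, 2)

Repeated division by 3 gives the digits low-to-high: 6278 = 2 + 1·3^1 + 1·3^2 + 1·3^3 + 2·3^4 + 1·3^5 + 2·3^6 + 2·3^7. Digit sequence: (2, 1, 1, 1, 2, 1, 2, 2).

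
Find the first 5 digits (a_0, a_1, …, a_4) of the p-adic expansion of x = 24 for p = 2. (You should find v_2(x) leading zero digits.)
(a_0, …, a_4) = (0, 0, 0, 1, 1)

v_2(24) = 3, so a_0 = ... = a_2 = 0. Factor out: x = 2^3 · u with u = 3 a unit in ℤ_2. Expand u iteratively via a_{v+i} = u_i mod 2, u_{i+1} = (u_i − a_{v+i})/2:
  u_0 = 3;  a_3 = 1;  u_1 = (u_0 − 1)/2 = 1
  u_1 = 1;  a_4 = 1;  u_2 = (u_1 − 1)/2 = 0
Digits: (0, 0, 0, 1, 1).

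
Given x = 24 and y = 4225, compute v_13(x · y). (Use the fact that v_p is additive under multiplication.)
v_13(101400) = 2

v_p(x) = 0 (factor: 24 = 13^0 · 24); v_p(y) = 2 (factor: 4225 = 13^2 · 25). Additivity: v_p(xy) = v_p(x) + v_p(y) = 0 + 2 = 2. (Direct check: xy = 101400 = 13^2 · (600).)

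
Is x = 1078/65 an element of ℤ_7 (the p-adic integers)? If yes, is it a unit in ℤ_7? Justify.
x ∈ ℤ_7 but not a unit; v_7(x) = 2 > 0

ℤ_7 = {x ∈ ℚ_7 : v_7(x) ≥ 0} and ℤ_7^× = {x ∈ ℤ_7 : v_7(x) = 0}. Here v_7(1078/65) = v_7(num) − v_7(den) = 2; compare against these criteria.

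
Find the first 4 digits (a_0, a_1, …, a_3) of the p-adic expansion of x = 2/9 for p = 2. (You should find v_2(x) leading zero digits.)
(a_0, …, a_3) = (0, 1, 0, 0)

v_2(2/9) = 1, so a_0 = ... = a_0 = 0. Factor out: x = 2^1 · u with u = 1/9 a unit in ℤ_2. Expand u iteratively via a_{v+i} = u_i mod 2, u_{i+1} = (u_i − a_{v+i})/2:
  u_0 = 1/9;  a_1 = 1;  u_1 = (u_0 − 1)/2 = -4/9
  u_1 = -4/9;  a_2 = 0;  u_2 = (u_1 − 0)/2 = -2/9
  u_2 = -2/9;  a_3 = 0;  u_3 = (u_2 − 0)/2 = -1/9
Digits: (0, 1, 0, 0).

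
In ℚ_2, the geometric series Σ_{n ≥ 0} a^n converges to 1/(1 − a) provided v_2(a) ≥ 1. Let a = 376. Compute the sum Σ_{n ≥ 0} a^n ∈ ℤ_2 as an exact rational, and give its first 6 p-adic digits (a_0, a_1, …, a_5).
Σ a^n = 1/(1 − a) = -1/375;  first 6 digits = (1, 0, 0, 1, 1, 1)

v_2(a) = 3 ≥ 1, so the series converges in ℤ_2 to 1/(1 − a) = 1/(1 − 376) = -1/375. Expand this rational in ℤ_2: compute digits iteratively via d_i = x_i mod 2, x_{i+1} = (x_i − d_i)/2. The first 6 digits are (1, 0, 0, 1, 1, 1).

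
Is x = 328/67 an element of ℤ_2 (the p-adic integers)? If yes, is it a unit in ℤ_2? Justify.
x ∈ ℤ_2 but not a unit; v_2(x) = 3 > 0

ℤ_2 = {x ∈ ℚ_2 : v_2(x) ≥ 0} and ℤ_2^× = {x ∈ ℤ_2 : v_2(x) = 0}. Here v_2(328/67) = v_2(num) − v_2(den) = 3; compare against these criteria.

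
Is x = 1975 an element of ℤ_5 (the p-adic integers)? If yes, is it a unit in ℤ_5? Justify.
x ∈ ℤ_5 but not a unit; v_5(x) = 2 > 0

ℤ_5 = {x ∈ ℚ_5 : v_5(x) ≥ 0} and ℤ_5^× = {x ∈ ℤ_5 : v_5(x) = 0}. Here v_5(1975) = v_5(num) − v_5(den) = 2; compare against these criteria.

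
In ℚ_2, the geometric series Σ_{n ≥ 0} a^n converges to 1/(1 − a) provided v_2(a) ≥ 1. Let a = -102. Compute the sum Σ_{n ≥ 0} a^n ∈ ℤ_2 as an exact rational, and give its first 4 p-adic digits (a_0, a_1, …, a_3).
Σ a^n = 1/(1 − a) = 1/103;  first 4 digits = (1, 1, 1, 0)

v_2(a) = 1 ≥ 1, so the series converges in ℤ_2 to 1/(1 − a) = 1/(1 − (-102)) = 1/103. Expand this rational in ℤ_2: compute digits iteratively via d_i = x_i mod 2, x_{i+1} = (x_i − d_i)/2. The first 4 digits are (1, 1, 1, 0).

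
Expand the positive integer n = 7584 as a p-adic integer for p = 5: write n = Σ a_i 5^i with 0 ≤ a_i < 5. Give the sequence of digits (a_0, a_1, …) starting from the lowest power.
(a_0, a_1, …) = (4, 1, 3, 0, 2, 2)

Repeated division by 5 gives the digits low-to-high: 7584 = 4 + 1·5^1 + 3·5^2 + 2·5^4 + 2·5^5. Digit sequence: (4, 1, 3, 0, 2, 2).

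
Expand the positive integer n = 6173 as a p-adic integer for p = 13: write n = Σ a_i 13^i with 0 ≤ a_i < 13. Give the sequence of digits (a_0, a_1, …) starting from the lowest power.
(a_0, a_1, …) = (11, 6, 10, 2)

Repeated division by 13 gives the digits low-to-high: 6173 = 11 + 6·13^1 + 10·13^2 + 2·13^3. Digit sequence: (11, 6, 10, 2).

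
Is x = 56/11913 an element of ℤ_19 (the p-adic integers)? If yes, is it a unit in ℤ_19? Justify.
x ∉ ℤ_19 (v_19(x) = -2 < 0)

ℤ_19 = {x ∈ ℚ_19 : v_19(x) ≥ 0} and ℤ_19^× = {x ∈ ℤ_19 : v_19(x) = 0}. Here v_19(56/11913) = v_19(num) − v_19(den) = -2; compare against these criteria.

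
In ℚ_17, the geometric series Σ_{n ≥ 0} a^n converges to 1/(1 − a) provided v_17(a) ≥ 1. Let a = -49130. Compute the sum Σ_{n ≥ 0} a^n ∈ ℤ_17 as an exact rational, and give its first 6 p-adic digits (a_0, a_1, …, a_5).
Σ a^n = 1/(1 − a) = 1/49131;  first 6 digits = (1, 0, 0, 7, 16, 16)

v_17(a) = 3 ≥ 1, so the series converges in ℤ_17 to 1/(1 − a) = 1/(1 − (-49130)) = 1/49131. Expand this rational in ℤ_17: compute digits iteratively via d_i = x_i mod 17, x_{i+1} = (x_i − d_i)/17. The first 6 digits are (1, 0, 0, 7, 16, 16).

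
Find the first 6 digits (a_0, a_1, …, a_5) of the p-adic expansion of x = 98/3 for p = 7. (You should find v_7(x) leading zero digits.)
(a_0, …, a_5) = (0, 0, 3, 2, 2, 2)

v_7(98/3) = 2, so a_0 = ... = a_1 = 0. Factor out: x = 7^2 · u with u = 2/3 a unit in ℤ_7. Expand u iteratively via a_{v+i} = u_i mod 7, u_{i+1} = (u_i − a_{v+i})/7:
  u_0 = 2/3;  a_2 = 3;  u_1 = (u_0 − 3)/7 = -1/3
  u_1 = -1/3;  a_3 = 2;  u_2 = (u_1 − 2)/7 = -1/3
  u_2 = -1/3;  a_4 = 2;  u_3 = (u_2 − 2)/7 = -1/3
  u_3 = -1/3;  a_5 = 2;  u_4 = (u_3 − 2)/7 = -1/3
Digits: (0, 0, 3, 2, 2, 2).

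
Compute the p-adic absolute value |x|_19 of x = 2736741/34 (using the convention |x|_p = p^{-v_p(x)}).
|2736741/34|_19 = 1/130321

Step 1 — compute v_19(x) by factoring powers of 19 out of the numerator and denominator: v_19(2736741/34) = 4. Step 2 — apply |x|_p = p^{-v_p(x)} = 19^{-4} = 1/130321.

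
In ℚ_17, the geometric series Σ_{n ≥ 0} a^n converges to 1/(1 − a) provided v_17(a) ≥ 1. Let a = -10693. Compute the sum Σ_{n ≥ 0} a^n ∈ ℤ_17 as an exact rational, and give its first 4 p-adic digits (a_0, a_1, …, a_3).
Σ a^n = 1/(1 − a) = 1/10694;  first 4 digits = (1, 0, 14, 14)

v_17(a) = 2 ≥ 1, so the series converges in ℤ_17 to 1/(1 − a) = 1/(1 − (-10693)) = 1/10694. Expand this rational in ℤ_17: compute digits iteratively via d_i = x_i mod 17, x_{i+1} = (x_i − d_i)/17. The first 4 digits are (1, 0, 14, 14).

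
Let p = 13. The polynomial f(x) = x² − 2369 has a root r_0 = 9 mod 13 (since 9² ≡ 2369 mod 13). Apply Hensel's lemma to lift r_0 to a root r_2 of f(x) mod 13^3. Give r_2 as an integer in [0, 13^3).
r_2 = 230 (mod 2197)

Hensel's recurrence: r_{i+1} = r_i − f(r_i)·(f′(r_i))^{-1} mod 13^{i+2}, with f′(x) = 2x. Iterate:
  r_0 = 9 (mod 13)
  r_1 = 61 (mod 169)
  r_2 = 230 (mod 2197)
Final: r_2 = 230, and one checks f(r_2) ≡ 0 mod 13^3.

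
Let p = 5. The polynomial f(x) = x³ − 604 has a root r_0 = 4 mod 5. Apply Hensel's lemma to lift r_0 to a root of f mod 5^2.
r_1 = 9 (mod 25)

Hensel: r_{i+1} = r_i − f(r_i)/f′(r_i) mod 5^{i+2}, where f′(x) = 3x². Iterate:
  r_0 = 4 (mod 5)
  r_1 = 9 (mod 25)
Final: r = 9 with f(r) ≡ 0 mod 5^2.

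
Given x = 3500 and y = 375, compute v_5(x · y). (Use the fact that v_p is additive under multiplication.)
v_5(1312500) = 6

v_p(x) = 3 (factor: 3500 = 5^3 · 28); v_p(y) = 3 (factor: 375 = 5^3 · 3). Additivity: v_p(xy) = v_p(x) + v_p(y) = 3 + 3 = 6. (Direct check: xy = 1312500 = 5^6 · (84).)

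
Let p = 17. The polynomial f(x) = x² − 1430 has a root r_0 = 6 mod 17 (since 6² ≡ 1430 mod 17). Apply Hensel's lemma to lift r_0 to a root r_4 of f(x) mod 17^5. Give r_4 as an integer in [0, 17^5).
r_4 = 1084691 (mod 1419857)

Hensel's recurrence: r_{i+1} = r_i − f(r_i)·(f′(r_i))^{-1} mod 17^{i+2}, with f′(x) = 2x. Iterate:
  r_0 = 6 (mod 17)
  r_1 = 74 (mod 289)
  r_2 = 3831 (mod 4913)
  r_3 = 82439 (mod 83521)
  r_4 = 1084691 (mod 1419857)
Final: r_4 = 1084691, and one checks f(r_4) ≡ 0 mod 17^5.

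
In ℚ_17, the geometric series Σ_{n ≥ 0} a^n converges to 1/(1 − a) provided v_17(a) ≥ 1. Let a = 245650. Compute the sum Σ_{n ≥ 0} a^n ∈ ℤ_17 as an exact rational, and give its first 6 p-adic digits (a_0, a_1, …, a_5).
Σ a^n = 1/(1 − a) = -1/245649;  first 6 digits = (1, 0, 0, 16, 2, 0)

v_17(a) = 3 ≥ 1, so the series converges in ℤ_17 to 1/(1 − a) = 1/(1 − 245650) = -1/245649. Expand this rational in ℤ_17: compute digits iteratively via d_i = x_i mod 17, x_{i+1} = (x_i − d_i)/17. The first 6 digits are (1, 0, 0, 16, 2, 0).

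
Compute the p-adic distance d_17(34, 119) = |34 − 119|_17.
d_17(34, 119) = 1/17

Step 1 — x − y = 34 − 119 = -85. Step 2 — v_17(-85) = 1 (factor: -85 = −(17^1 · 5); the sign does not affect v_p). Step 3 — |x − y|_17 = 17^{-1} = 1/17.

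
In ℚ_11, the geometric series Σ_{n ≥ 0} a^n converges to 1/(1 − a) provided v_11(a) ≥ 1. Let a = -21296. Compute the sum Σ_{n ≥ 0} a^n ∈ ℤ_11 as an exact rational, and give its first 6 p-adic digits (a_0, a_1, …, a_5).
Σ a^n = 1/(1 − a) = 1/21297;  first 6 digits = (1, 0, 0, 6, 9, 10)

v_11(a) = 3 ≥ 1, so the series converges in ℤ_11 to 1/(1 − a) = 1/(1 − (-21296)) = 1/21297. Expand this rational in ℤ_11: compute digits iteratively via d_i = x_i mod 11, x_{i+1} = (x_i − d_i)/11. The first 6 digits are (1, 0, 0, 6, 9, 10).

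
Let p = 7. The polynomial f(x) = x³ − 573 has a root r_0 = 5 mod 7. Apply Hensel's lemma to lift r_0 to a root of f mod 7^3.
r_2 = 124 (mod 343)

Hensel: r_{i+1} = r_i − f(r_i)/f′(r_i) mod 7^{i+2}, where f′(x) = 3x². Iterate:
  r_0 = 5 (mod 7)
  r_1 = 26 (mod 49)
  r_2 = 124 (mod 343)
Final: r = 124 with f(r) ≡ 0 mod 7^3.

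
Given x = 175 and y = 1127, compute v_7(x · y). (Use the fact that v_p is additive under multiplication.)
v_7(197225) = 3

v_p(x) = 1 (factor: 175 = 7^1 · 25); v_p(y) = 2 (factor: 1127 = 7^2 · 23). Additivity: v_p(xy) = v_p(x) + v_p(y) = 1 + 2 = 3. (Direct check: xy = 197225 = 7^3 · (575).)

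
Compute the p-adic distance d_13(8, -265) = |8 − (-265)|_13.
d_13(8, -265) = 1/13

Step 1 — x − y = 8 − (-265) = 273. Step 2 — v_13(273) = 1 (factor: 273 = (13^1 · 21); the sign does not affect v_p). Step 3 — |x − y|_13 = 13^{-1} = 1/13.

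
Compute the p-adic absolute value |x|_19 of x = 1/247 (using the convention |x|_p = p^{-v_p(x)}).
|1/247|_19 = 19

Step 1 — compute v_19(x) by factoring powers of 19 out of the numerator and denominator: v_19(1/247) = -1. Step 2 — apply |x|_p = p^{-v_p(x)} = 19^{1} = 19.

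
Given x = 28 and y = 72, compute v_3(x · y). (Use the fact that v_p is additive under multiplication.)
v_3(2016) = 2

v_p(x) = 0 (factor: 28 = 3^0 · 28); v_p(y) = 2 (factor: 72 = 3^2 · 8). Additivity: v_p(xy) = v_p(x) + v_p(y) = 0 + 2 = 2. (Direct check: xy = 2016 = 3^2 · (224).)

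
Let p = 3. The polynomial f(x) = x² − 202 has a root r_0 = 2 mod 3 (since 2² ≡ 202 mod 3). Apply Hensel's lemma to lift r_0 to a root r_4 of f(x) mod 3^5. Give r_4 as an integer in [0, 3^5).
r_4 = 92 (mod 243)

Hensel's recurrence: r_{i+1} = r_i − f(r_i)·(f′(r_i))^{-1} mod 3^{i+2}, with f′(x) = 2x. Iterate:
  r_0 = 2 (mod 3)
  r_1 = 2 (mod 9)
  r_2 = 11 (mod 27)
  r_3 = 11 (mod 81)
  r_4 = 92 (mod 243)
Final: r_4 = 92, and one checks f(r_4) ≡ 0 mod 3^5.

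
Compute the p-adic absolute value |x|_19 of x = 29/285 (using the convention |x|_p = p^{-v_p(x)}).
|29/285|_19 = 19

Step 1 — compute v_19(x) by factoring powers of 19 out of the numerator and denominator: v_19(29/285) = -1. Step 2 — apply |x|_p = p^{-v_p(x)} = 19^{1} = 19.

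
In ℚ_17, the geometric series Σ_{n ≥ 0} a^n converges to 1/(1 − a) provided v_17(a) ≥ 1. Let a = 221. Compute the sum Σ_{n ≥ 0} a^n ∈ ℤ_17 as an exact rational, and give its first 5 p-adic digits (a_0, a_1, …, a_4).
Σ a^n = 1/(1 − a) = -1/220;  first 5 digits = (1, 13, 16, 13, 11)

v_17(a) = 1 ≥ 1, so the series converges in ℤ_17 to 1/(1 − a) = 1/(1 − 221) = -1/220. Expand this rational in ℤ_17: compute digits iteratively via d_i = x_i mod 17, x_{i+1} = (x_i − d_i)/17. The first 5 digits are (1, 13, 16, 13, 11).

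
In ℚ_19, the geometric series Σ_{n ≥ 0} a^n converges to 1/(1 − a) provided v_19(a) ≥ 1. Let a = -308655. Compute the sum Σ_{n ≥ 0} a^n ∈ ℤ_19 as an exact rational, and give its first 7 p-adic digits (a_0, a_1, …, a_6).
Σ a^n = 1/(1 − a) = 1/308656;  first 7 digits = (1, 0, 0, 12, 16, 18, 10)

v_19(a) = 3 ≥ 1, so the series converges in ℤ_19 to 1/(1 − a) = 1/(1 − (-308655)) = 1/308656. Expand this rational in ℤ_19: compute digits iteratively via d_i = x_i mod 19, x_{i+1} = (x_i − d_i)/19. The first 7 digits are (1, 0, 0, 12, 16, 18, 10).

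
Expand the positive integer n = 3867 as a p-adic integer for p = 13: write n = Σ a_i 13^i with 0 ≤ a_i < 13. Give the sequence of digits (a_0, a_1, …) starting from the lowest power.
(a_0, a_1, …) = (6, 11, 9, 1)

Repeated division by 13 gives the digits low-to-high: 3867 = 6 + 11·13^1 + 9·13^2 + 1·13^3. Digit sequence: (6, 11, 9, 1).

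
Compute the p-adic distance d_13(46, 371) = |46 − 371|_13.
d_13(46, 371) = 1/13

Step 1 — x − y = 46 − 371 = -325. Step 2 — v_13(-325) = 1 (factor: -325 = −(13^1 · 25); the sign does not affect v_p). Step 3 — |x − y|_13 = 13^{-1} = 1/13.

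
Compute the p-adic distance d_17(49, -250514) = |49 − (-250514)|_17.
d_17(49, -250514) = 1/83521

Step 1 — x − y = 49 − (-250514) = 250563. Step 2 — v_17(250563) = 4 (factor: 250563 = (17^4 · 3); the sign does not affect v_p). Step 3 — |x − y|_17 = 17^{-4} = 1/83521.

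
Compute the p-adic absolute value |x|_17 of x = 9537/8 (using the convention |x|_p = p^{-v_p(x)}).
|9537/8|_17 = 1/289

Step 1 — compute v_17(x) by factoring powers of 17 out of the numerator and denominator: v_17(9537/8) = 2. Step 2 — apply |x|_p = p^{-v_p(x)} = 17^{-2} = 1/289.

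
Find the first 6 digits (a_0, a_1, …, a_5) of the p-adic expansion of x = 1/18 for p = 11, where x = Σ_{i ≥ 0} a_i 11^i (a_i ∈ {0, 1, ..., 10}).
(a_0, …, a_5) = (8, 6, 0, 3, 4, 10)

v_11(1/18) = 0 (numerator and denominator both coprime to 11), so x ∈ ℤ_11^×. Compute digits iteratively via a_i = x_i mod 11, x_{i+1} = (x_i − a_i)/11, with x_0 = x:
  x_0 = 1/18;  a_0 = 8;  x_1 = (x_0 − 8)/11 = -13/18
  x_1 = -13/18;  a_1 = 6;  x_2 = (x_1 − 6)/11 = -11/18
  x_2 = -11/18;  a_2 = 0;  x_3 = (x_2 − 0)/11 = -1/18
  x_3 = -1/18;  a_3 = 3;  x_4 = (x_3 − 3)/11 = -5/18
  x_4 = -5/18;  a_4 = 4;  x_5 = (x_4 − 4)/11 = -7/18
  x_5 = -7/18;  a_5 = 10;  x_6 = (x_5 − 10)/11 = -17/18
Digits: (8, 6, 0, 3, 4, 10).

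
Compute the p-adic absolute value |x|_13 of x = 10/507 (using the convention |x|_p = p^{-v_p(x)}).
|10/507|_13 = 169

Step 1 — compute v_13(x) by factoring powers of 13 out of the numerator and denominator: v_13(10/507) = -2. Step 2 — apply |x|_p = p^{-v_p(x)} = 13^{2} = 169.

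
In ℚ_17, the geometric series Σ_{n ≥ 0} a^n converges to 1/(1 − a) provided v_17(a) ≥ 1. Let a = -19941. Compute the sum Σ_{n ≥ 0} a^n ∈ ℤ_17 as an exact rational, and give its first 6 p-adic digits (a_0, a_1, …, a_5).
Σ a^n = 1/(1 − a) = 1/19942;  first 6 digits = (1, 0, 16, 12, 0, 8)

v_17(a) = 2 ≥ 1, so the series converges in ℤ_17 to 1/(1 − a) = 1/(1 − (-19941)) = 1/19942. Expand this rational in ℤ_17: compute digits iteratively via d_i = x_i mod 17, x_{i+1} = (x_i − d_i)/17. The first 6 digits are (1, 0, 16, 12, 0, 8).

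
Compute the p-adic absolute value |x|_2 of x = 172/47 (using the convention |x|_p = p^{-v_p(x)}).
|172/47|_2 = 1/4

Step 1 — compute v_2(x) by factoring powers of 2 out of the numerator and denominator: v_2(172/47) = 2. Step 2 — apply |x|_p = p^{-v_p(x)} = 2^{-2} = 1/4.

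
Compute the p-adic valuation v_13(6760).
v_13(6760) = 2

v_13(n) is the largest exponent k such that 13^k divides n. Factor out: 6760 = 13^2 · 40. (Sign doesn't affect v_p.) So v_13(6760) = 2.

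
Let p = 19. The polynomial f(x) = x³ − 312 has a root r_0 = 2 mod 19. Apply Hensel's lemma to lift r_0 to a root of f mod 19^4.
r_3 = 51530 (mod 130321)

Hensel: r_{i+1} = r_i − f(r_i)/f′(r_i) mod 19^{i+2}, where f′(x) = 3x². Iterate:
  r_0 = 2 (mod 19)
  r_1 = 268 (mod 361)
  r_2 = 3517 (mod 6859)
  r_3 = 51530 (mod 130321)
Final: r = 51530 with f(r) ≡ 0 mod 19^4.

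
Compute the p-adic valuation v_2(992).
v_2(992) = 5

v_2(n) is the largest exponent k such that 2^k divides n. Factor out: 992 = 2^5 · 31. (Sign doesn't affect v_p.) So v_2(992) = 5.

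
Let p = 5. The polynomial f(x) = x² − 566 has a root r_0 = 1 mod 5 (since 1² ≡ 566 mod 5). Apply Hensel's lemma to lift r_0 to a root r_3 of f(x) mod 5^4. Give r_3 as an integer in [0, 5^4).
r_3 = 396 (mod 625)

Hensel's recurrence: r_{i+1} = r_i − f(r_i)·(f′(r_i))^{-1} mod 5^{i+2}, with f′(x) = 2x. Iterate:
  r_0 = 1 (mod 5)
  r_1 = 21 (mod 25)
  r_2 = 21 (mod 125)
  r_3 = 396 (mod 625)
Final: r_3 = 396, and one checks f(r_3) ≡ 0 mod 5^4.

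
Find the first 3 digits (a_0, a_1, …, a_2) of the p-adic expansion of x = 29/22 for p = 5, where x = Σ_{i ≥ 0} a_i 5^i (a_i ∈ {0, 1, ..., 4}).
(a_0, …, a_2) = (2, 1, 0)

v_5(29/22) = 0 (numerator and denominator both coprime to 5), so x ∈ ℤ_5^×. Compute digits iteratively via a_i = x_i mod 5, x_{i+1} = (x_i − a_i)/5, with x_0 = x:
  x_0 = 29/22;  a_0 = 2;  x_1 = (x_0 − 2)/5 = -3/22
  x_1 = -3/22;  a_1 = 1;  x_2 = (x_1 − 1)/5 = -5/22
  x_2 = -5/22;  a_2 = 0;  x_3 = (x_2 − 0)/5 = -1/22
Digits: (2, 1, 0).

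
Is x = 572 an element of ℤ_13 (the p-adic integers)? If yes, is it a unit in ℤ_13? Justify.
x ∈ ℤ_13 but not a unit; v_13(x) = 1 > 0

ℤ_13 = {x ∈ ℚ_13 : v_13(x) ≥ 0} and ℤ_13^× = {x ∈ ℤ_13 : v_13(x) = 0}. Here v_13(572) = v_13(num) − v_13(den) = 1; compare against these criteria.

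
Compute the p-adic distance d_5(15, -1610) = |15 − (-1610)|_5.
d_5(15, -1610) = 1/125

Step 1 — x − y = 15 − (-1610) = 1625. Step 2 — v_5(1625) = 3 (factor: 1625 = (5^3 · 13); the sign does not affect v_p). Step 3 — |x − y|_5 = 5^{-3} = 1/125.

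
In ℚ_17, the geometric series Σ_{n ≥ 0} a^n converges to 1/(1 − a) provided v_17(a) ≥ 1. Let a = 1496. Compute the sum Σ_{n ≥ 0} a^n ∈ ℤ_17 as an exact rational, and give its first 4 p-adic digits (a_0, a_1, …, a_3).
Σ a^n = 1/(1 − a) = -1/1495;  first 4 digits = (1, 3, 14, 6)

v_17(a) = 1 ≥ 1, so the series converges in ℤ_17 to 1/(1 − a) = 1/(1 − 1496) = -1/1495. Expand this rational in ℤ_17: compute digits iteratively via d_i = x_i mod 17, x_{i+1} = (x_i − d_i)/17. The first 4 digits are (1, 3, 14, 6).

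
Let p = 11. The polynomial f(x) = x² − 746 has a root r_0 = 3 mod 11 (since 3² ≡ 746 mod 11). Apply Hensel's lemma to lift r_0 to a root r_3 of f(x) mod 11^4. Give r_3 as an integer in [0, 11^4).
r_3 = 5591 (mod 14641)

Hensel's recurrence: r_{i+1} = r_i − f(r_i)·(f′(r_i))^{-1} mod 11^{i+2}, with f′(x) = 2x. Iterate:
  r_0 = 3 (mod 11)
  r_1 = 25 (mod 121)
  r_2 = 267 (mod 1331)
  r_3 = 5591 (mod 14641)
Final: r_3 = 5591, and one checks f(r_3) ≡ 0 mod 11^4.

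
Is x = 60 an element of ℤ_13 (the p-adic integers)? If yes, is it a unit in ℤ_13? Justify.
x ∈ ℤ_13^× (unit); v_13(x) = 0

ℤ_13 = {x ∈ ℚ_13 : v_13(x) ≥ 0} and ℤ_13^× = {x ∈ ℤ_13 : v_13(x) = 0}. Here v_13(60) = v_13(num) − v_13(den) = 0; compare against these criteria.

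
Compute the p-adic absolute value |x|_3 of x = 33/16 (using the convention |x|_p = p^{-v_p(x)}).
|33/16|_3 = 1/3

Step 1 — compute v_3(x) by factoring powers of 3 out of the numerator and denominator: v_3(33/16) = 1. Step 2 — apply |x|_p = p^{-v_p(x)} = 3^{-1} = 1/3.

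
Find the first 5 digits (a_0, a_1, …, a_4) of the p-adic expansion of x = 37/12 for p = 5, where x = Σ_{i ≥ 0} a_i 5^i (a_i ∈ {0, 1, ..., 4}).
(a_0, …, a_4) = (1, 0, 3, 4, 2)

v_5(37/12) = 0 (numerator and denominator both coprime to 5), so x ∈ ℤ_5^×. Compute digits iteratively via a_i = x_i mod 5, x_{i+1} = (x_i − a_i)/5, with x_0 = x:
  x_0 = 37/12;  a_0 = 1;  x_1 = (x_0 − 1)/5 = 5/12
  x_1 = 5/12;  a_1 = 0;  x_2 = (x_1 − 0)/5 = 1/12
  x_2 = 1/12;  a_2 = 3;  x_3 = (x_2 − 3)/5 = -7/12
  x_3 = -7/12;  a_3 = 4;  x_4 = (x_3 − 4)/5 = -11/12
  x_4 = -11/12;  a_4 = 2;  x_5 = (x_4 − 2)/5 = -7/12
Digits: (1, 0, 3, 4, 2).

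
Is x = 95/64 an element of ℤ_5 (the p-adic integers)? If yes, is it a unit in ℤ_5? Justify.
x ∈ ℤ_5 but not a unit; v_5(x) = 1 > 0

ℤ_5 = {x ∈ ℚ_5 : v_5(x) ≥ 0} and ℤ_5^× = {x ∈ ℤ_5 : v_5(x) = 0}. Here v_5(95/64) = v_5(num) − v_5(den) = 1; compare against these criteria.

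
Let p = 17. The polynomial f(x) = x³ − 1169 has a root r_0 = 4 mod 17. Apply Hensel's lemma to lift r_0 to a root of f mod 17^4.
r_3 = 53486 (mod 83521)

Hensel: r_{i+1} = r_i − f(r_i)/f′(r_i) mod 17^{i+2}, where f′(x) = 3x². Iterate:
  r_0 = 4 (mod 17)
  r_1 = 21 (mod 289)
  r_2 = 4356 (mod 4913)
  r_3 = 53486 (mod 83521)
Final: r = 53486 with f(r) ≡ 0 mod 17^4.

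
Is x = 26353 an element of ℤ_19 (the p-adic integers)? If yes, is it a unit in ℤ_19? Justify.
x ∈ ℤ_19 but not a unit; v_19(x) = 2 > 0

ℤ_19 = {x ∈ ℚ_19 : v_19(x) ≥ 0} and ℤ_19^× = {x ∈ ℤ_19 : v_19(x) = 0}. Here v_19(26353) = v_19(num) − v_19(den) = 2; compare against these criteria.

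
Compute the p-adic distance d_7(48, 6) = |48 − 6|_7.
d_7(48, 6) = 1/7

Step 1 — x − y = 48 − 6 = 42. Step 2 — v_7(42) = 1 (factor: 42 = (7^1 · 6); the sign does not affect v_p). Step 3 — |x − y|_7 = 7^{-1} = 1/7.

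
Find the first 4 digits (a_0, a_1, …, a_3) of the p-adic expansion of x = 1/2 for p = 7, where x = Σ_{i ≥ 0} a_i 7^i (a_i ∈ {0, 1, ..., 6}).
(a_0, …, a_3) = (4, 3, 3, 3)

v_7(1/2) = 0 (numerator and denominator both coprime to 7), so x ∈ ℤ_7^×. Compute digits iteratively via a_i = x_i mod 7, x_{i+1} = (x_i − a_i)/7, with x_0 = x:
  x_0 = 1/2;  a_0 = 4;  x_1 = (x_0 − 4)/7 = -1/2
  x_1 = -1/2;  a_1 = 3;  x_2 = (x_1 − 3)/7 = -1/2
  x_2 = -1/2;  a_2 = 3;  x_3 = (x_2 − 3)/7 = -1/2
  x_3 = -1/2;  a_3 = 3;  x_4 = (x_3 − 3)/7 = -1/2
Digits: (4, 3, 3, 3).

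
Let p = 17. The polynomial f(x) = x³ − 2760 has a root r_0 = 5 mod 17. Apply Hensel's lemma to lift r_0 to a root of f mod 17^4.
r_3 = 46993 (mod 83521)

Hensel: r_{i+1} = r_i − f(r_i)/f′(r_i) mod 17^{i+2}, where f′(x) = 3x². Iterate:
  r_0 = 5 (mod 17)
  r_1 = 175 (mod 289)
  r_2 = 2776 (mod 4913)
  r_3 = 46993 (mod 83521)
Final: r = 46993 with f(r) ≡ 0 mod 17^4.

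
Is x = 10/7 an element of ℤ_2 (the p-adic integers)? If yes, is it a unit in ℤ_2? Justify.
x ∈ ℤ_2 but not a unit; v_2(x) = 1 > 0

ℤ_2 = {x ∈ ℚ_2 : v_2(x) ≥ 0} and ℤ_2^× = {x ∈ ℤ_2 : v_2(x) = 0}. Here v_2(10/7) = v_2(num) − v_2(den) = 1; compare against these criteria.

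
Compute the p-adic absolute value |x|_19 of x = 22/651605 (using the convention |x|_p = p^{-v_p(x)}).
|22/651605|_19 = 130321

Step 1 — compute v_19(x) by factoring powers of 19 out of the numerator and denominator: v_19(22/651605) = -4. Step 2 — apply |x|_p = p^{-v_p(x)} = 19^{4} = 130321.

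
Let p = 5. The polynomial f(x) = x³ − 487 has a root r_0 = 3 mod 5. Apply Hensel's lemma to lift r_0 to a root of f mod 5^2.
r_1 = 8 (mod 25)

Hensel: r_{i+1} = r_i − f(r_i)/f′(r_i) mod 5^{i+2}, where f′(x) = 3x². Iterate:
  r_0 = 3 (mod 5)
  r_1 = 8 (mod 25)
Final: r = 8 with f(r) ≡ 0 mod 5^2.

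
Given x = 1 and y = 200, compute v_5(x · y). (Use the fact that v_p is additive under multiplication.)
v_5(200) = 2

v_p(x) = 0 (factor: 1 = 5^0 · 1); v_p(y) = 2 (factor: 200 = 5^2 · 8). Additivity: v_p(xy) = v_p(x) + v_p(y) = 0 + 2 = 2. (Direct check: xy = 200 = 5^2 · (8).)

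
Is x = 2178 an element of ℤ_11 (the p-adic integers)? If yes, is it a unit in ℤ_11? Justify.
x ∈ ℤ_11 but not a unit; v_11(x) = 2 > 0

ℤ_11 = {x ∈ ℚ_11 : v_11(x) ≥ 0} and ℤ_11^× = {x ∈ ℤ_11 : v_11(x) = 0}. Here v_11(2178) = v_11(num) − v_11(den) = 2; compare against these criteria.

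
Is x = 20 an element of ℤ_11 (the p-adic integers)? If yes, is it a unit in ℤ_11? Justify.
x ∈ ℤ_11^× (unit); v_11(x) = 0

ℤ_11 = {x ∈ ℚ_11 : v_11(x) ≥ 0} and ℤ_11^× = {x ∈ ℤ_11 : v_11(x) = 0}. Here v_11(20) = v_11(num) − v_11(den) = 0; compare against these criteria.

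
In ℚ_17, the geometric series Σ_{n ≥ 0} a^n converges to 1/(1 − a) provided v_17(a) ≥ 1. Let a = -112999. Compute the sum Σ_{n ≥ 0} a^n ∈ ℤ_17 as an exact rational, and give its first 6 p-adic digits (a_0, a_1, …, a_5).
Σ a^n = 1/(1 − a) = 1/113000;  first 6 digits = (1, 0, 0, 11, 15, 16)

v_17(a) = 3 ≥ 1, so the series converges in ℤ_17 to 1/(1 − a) = 1/(1 − (-112999)) = 1/113000. Expand this rational in ℤ_17: compute digits iteratively via d_i = x_i mod 17, x_{i+1} = (x_i − d_i)/17. The first 6 digits are (1, 0, 0, 11, 15, 16).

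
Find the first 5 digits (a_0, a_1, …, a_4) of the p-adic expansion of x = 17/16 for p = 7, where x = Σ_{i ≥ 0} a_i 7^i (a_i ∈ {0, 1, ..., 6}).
(a_0, …, a_4) = (5, 6, 3, 6, 3)

v_7(17/16) = 0 (numerator and denominator both coprime to 7), so x ∈ ℤ_7^×. Compute digits iteratively via a_i = x_i mod 7, x_{i+1} = (x_i − a_i)/7, with x_0 = x:
  x_0 = 17/16;  a_0 = 5;  x_1 = (x_0 − 5)/7 = -9/16
  x_1 = -9/16;  a_1 = 6;  x_2 = (x_1 − 6)/7 = -15/16
  x_2 = -15/16;  a_2 = 3;  x_3 = (x_2 − 3)/7 = -9/16
  x_3 = -9/16;  a_3 = 6;  x_4 = (x_3 − 6)/7 = -15/16
  x_4 = -15/16;  a_4 = 3;  x_5 = (x_4 − 3)/7 = -9/16
Digits: (5, 6, 3, 6, 3).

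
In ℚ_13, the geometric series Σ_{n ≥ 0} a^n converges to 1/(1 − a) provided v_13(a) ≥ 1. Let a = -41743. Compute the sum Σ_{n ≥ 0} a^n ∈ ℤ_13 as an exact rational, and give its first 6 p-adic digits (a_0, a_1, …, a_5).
Σ a^n = 1/(1 − a) = 1/41744;  first 6 digits = (1, 0, 0, 7, 11, 12)

v_13(a) = 3 ≥ 1, so the series converges in ℤ_13 to 1/(1 − a) = 1/(1 − (-41743)) = 1/41744. Expand this rational in ℤ_13: compute digits iteratively via d_i = x_i mod 13, x_{i+1} = (x_i − d_i)/13. The first 6 digits are (1, 0, 0, 7, 11, 12).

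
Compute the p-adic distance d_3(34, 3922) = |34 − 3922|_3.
d_3(34, 3922) = 1/243

Step 1 — x − y = 34 − 3922 = -3888. Step 2 — v_3(-3888) = 5 (factor: -3888 = −(3^5 · 16); the sign does not affect v_p). Step 3 — |x − y|_3 = 3^{-5} = 1/243.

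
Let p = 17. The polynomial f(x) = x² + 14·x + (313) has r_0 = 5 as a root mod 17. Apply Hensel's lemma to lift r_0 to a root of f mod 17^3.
r_2 = 3456 (mod 4913)

Hensel: r_{i+1} = r_i − f(r_i)·(f′(r_i))^{-1} mod 17^{i+2}, f′(x) = 2x + 14. Iterate:
  r_0 = 5 (mod 17)
  r_1 = 277 (mod 289)
  r_2 = 3456 (mod 4913)
Final: r = 3456 satisfies f(r) ≡ 0 mod 17^3.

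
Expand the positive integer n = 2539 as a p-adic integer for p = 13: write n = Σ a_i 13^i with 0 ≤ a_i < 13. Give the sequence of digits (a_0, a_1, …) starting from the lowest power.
(a_0, a_1, …) = (4, 0, 2, 1)

Repeated division by 13 gives the digits low-to-high: 2539 = 4 + 2·13^2 + 1·13^3. Digit sequence: (4, 0, 2, 1).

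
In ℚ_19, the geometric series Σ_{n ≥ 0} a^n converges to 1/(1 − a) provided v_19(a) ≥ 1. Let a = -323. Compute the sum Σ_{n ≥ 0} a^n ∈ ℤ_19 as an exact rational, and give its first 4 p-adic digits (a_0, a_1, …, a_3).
Σ a^n = 1/(1 − a) = 1/324;  first 4 digits = (1, 2, 3, 4)

v_19(a) = 1 ≥ 1, so the series converges in ℤ_19 to 1/(1 − a) = 1/(1 − (-323)) = 1/324. Expand this rational in ℤ_19: compute digits iteratively via d_i = x_i mod 19, x_{i+1} = (x_i − d_i)/19. The first 4 digits are (1, 2, 3, 4).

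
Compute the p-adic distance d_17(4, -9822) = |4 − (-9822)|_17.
d_17(4, -9822) = 1/4913

Step 1 — x − y = 4 − (-9822) = 9826. Step 2 — v_17(9826) = 3 (factor: 9826 = (17^3 · 2); the sign does not affect v_p). Step 3 — |x − y|_17 = 17^{-3} = 1/4913.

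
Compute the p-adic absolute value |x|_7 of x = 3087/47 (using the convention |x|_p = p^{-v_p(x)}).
|3087/47|_7 = 1/343

Step 1 — compute v_7(x) by factoring powers of 7 out of the numerator and denominator: v_7(3087/47) = 3. Step 2 — apply |x|_p = p^{-v_p(x)} = 7^{-3} = 1/343.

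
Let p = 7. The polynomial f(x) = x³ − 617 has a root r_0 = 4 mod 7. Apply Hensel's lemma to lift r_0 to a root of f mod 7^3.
r_2 = 88 (mod 343)

Hensel: r_{i+1} = r_i − f(r_i)/f′(r_i) mod 7^{i+2}, where f′(x) = 3x². Iterate:
  r_0 = 4 (mod 7)
  r_1 = 39 (mod 49)
  r_2 = 88 (mod 343)
Final: r = 88 with f(r) ≡ 0 mod 7^3.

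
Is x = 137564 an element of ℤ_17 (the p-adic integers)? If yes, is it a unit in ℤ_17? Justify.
x ∈ ℤ_17 but not a unit; v_17(x) = 3 > 0

ℤ_17 = {x ∈ ℚ_17 : v_17(x) ≥ 0} and ℤ_17^× = {x ∈ ℤ_17 : v_17(x) = 0}. Here v_17(137564) = v_17(num) − v_17(den) = 3; compare against these criteria.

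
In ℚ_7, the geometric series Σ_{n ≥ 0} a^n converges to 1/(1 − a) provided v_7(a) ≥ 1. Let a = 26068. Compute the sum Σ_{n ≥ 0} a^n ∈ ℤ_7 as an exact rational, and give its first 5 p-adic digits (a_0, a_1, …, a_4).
Σ a^n = 1/(1 − a) = -1/26067;  first 5 digits = (1, 0, 0, 6, 3)

v_7(a) = 3 ≥ 1, so the series converges in ℤ_7 to 1/(1 − a) = 1/(1 − 26068) = -1/26067. Expand this rational in ℤ_7: compute digits iteratively via d_i = x_i mod 7, x_{i+1} = (x_i − d_i)/7. The first 5 digits are (1, 0, 0, 6, 3).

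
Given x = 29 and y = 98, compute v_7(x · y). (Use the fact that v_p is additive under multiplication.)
v_7(2842) = 2

v_p(x) = 0 (factor: 29 = 7^0 · 29); v_p(y) = 2 (factor: 98 = 7^2 · 2). Additivity: v_p(xy) = v_p(x) + v_p(y) = 0 + 2 = 2. (Direct check: xy = 2842 = 7^2 · (58).)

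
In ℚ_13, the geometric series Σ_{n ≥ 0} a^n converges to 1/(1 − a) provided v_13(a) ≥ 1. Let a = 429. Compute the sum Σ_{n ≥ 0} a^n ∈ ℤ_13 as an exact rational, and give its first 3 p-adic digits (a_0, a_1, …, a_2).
Σ a^n = 1/(1 − a) = -1/428;  first 3 digits = (1, 7, 12)

v_13(a) = 1 ≥ 1, so the series converges in ℤ_13 to 1/(1 − a) = 1/(1 − 429) = -1/428. Expand this rational in ℤ_13: compute digits iteratively via d_i = x_i mod 13, x_{i+1} = (x_i − d_i)/13. The first 3 digits are (1, 7, 12).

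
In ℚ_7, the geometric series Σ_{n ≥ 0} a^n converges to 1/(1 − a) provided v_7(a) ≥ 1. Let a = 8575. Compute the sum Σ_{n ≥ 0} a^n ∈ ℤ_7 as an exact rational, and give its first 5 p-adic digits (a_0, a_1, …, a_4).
Σ a^n = 1/(1 − a) = -1/8574;  first 5 digits = (1, 0, 0, 4, 3)

v_7(a) = 3 ≥ 1, so the series converges in ℤ_7 to 1/(1 − a) = 1/(1 − 8575) = -1/8574. Expand this rational in ℤ_7: compute digits iteratively via d_i = x_i mod 7, x_{i+1} = (x_i − d_i)/7. The first 5 digits are (1, 0, 0, 4, 3).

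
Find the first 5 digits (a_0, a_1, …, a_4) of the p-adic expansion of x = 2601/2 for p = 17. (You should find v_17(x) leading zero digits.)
(a_0, …, a_4) = (0, 0, 13, 8, 8)

v_17(2601/2) = 2, so a_0 = ... = a_1 = 0. Factor out: x = 17^2 · u with u = 9/2 a unit in ℤ_17. Expand u iteratively via a_{v+i} = u_i mod 17, u_{i+1} = (u_i − a_{v+i})/17:
  u_0 = 9/2;  a_2 = 13;  u_1 = (u_0 − 13)/17 = -1/2
  u_1 = -1/2;  a_3 = 8;  u_2 = (u_1 − 8)/17 = -1/2
  u_2 = -1/2;  a_4 = 8;  u_3 = (u_2 − 8)/17 = -1/2
Digits: (0, 0, 13, 8, 8).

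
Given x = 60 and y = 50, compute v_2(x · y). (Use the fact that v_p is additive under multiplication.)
v_2(3000) = 3

v_p(x) = 2 (factor: 60 = 2^2 · 15); v_p(y) = 1 (factor: 50 = 2^1 · 25). Additivity: v_p(xy) = v_p(x) + v_p(y) = 2 + 1 = 3. (Direct check: xy = 3000 = 2^3 · (375).)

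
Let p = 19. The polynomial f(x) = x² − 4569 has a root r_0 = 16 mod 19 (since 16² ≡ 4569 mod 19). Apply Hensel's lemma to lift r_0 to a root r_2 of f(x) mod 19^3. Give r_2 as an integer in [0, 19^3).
r_2 = 1764 (mod 6859)

Hensel's recurrence: r_{i+1} = r_i − f(r_i)·(f′(r_i))^{-1} mod 19^{i+2}, with f′(x) = 2x. Iterate:
  r_0 = 16 (mod 19)
  r_1 = 320 (mod 361)
  r_2 = 1764 (mod 6859)
Final: r_2 = 1764, and one checks f(r_2) ≡ 0 mod 19^3.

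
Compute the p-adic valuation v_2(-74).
v_2(-74) = 1

v_2(n) is the largest exponent k such that 2^k divides n. Factor out: -74 = -2^1 · 37. (Sign doesn't affect v_p.) So v_2(-74) = 1.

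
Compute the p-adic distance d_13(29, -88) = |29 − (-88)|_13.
d_13(29, -88) = 1/13

Step 1 — x − y = 29 − (-88) = 117. Step 2 — v_13(117) = 1 (factor: 117 = (13^1 · 9); the sign does not affect v_p). Step 3 — |x − y|_13 = 13^{-1} = 1/13.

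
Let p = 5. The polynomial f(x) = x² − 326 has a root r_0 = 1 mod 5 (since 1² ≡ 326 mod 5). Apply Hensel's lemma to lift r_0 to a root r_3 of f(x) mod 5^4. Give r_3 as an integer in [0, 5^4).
r_3 = 476 (mod 625)

Hensel's recurrence: r_{i+1} = r_i − f(r_i)·(f′(r_i))^{-1} mod 5^{i+2}, with f′(x) = 2x. Iterate:
  r_0 = 1 (mod 5)
  r_1 = 1 (mod 25)
  r_2 = 101 (mod 125)
  r_3 = 476 (mod 625)
Final: r_3 = 476, and one checks f(r_3) ≡ 0 mod 5^4.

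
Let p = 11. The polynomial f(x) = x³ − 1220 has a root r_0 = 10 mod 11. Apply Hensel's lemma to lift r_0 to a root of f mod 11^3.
r_2 = 1011 (mod 1331)

Hensel: r_{i+1} = r_i − f(r_i)/f′(r_i) mod 11^{i+2}, where f′(x) = 3x². Iterate:
  r_0 = 10 (mod 11)
  r_1 = 43 (mod 121)
  r_2 = 1011 (mod 1331)
Final: r = 1011 with f(r) ≡ 0 mod 11^3.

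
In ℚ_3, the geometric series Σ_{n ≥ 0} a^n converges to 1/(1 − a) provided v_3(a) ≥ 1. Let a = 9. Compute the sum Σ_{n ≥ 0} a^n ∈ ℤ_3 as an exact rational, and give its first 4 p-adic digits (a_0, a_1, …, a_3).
Σ a^n = 1/(1 − a) = -1/8;  first 4 digits = (1, 0, 1, 0)

v_3(a) = 2 ≥ 1, so the series converges in ℤ_3 to 1/(1 − a) = 1/(1 − 9) = -1/8. Expand this rational in ℤ_3: compute digits iteratively via d_i = x_i mod 3, x_{i+1} = (x_i − d_i)/3. The first 4 digits are (1, 0, 1, 0).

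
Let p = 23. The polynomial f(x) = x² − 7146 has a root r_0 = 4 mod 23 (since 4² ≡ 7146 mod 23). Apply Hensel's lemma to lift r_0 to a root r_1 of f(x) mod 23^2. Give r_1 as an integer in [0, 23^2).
r_1 = 234 (mod 529)

Hensel's recurrence: r_{i+1} = r_i − f(r_i)·(f′(r_i))^{-1} mod 23^{i+2}, with f′(x) = 2x. Iterate:
  r_0 = 4 (mod 23)
  r_1 = 234 (mod 529)
Final: r_1 = 234, and one checks f(r_1) ≡ 0 mod 23^2.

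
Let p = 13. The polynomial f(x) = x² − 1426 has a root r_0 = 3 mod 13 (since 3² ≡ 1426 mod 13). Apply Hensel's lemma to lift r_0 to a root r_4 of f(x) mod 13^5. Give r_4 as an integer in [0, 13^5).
r_4 = 286328 (mod 371293)

Hensel's recurrence: r_{i+1} = r_i − f(r_i)·(f′(r_i))^{-1} mod 13^{i+2}, with f′(x) = 2x. Iterate:
  r_0 = 3 (mod 13)
  r_1 = 42 (mod 169)
  r_2 = 718 (mod 2197)
  r_3 = 718 (mod 28561)
  r_4 = 286328 (mod 371293)
Final: r_4 = 286328, and one checks f(r_4) ≡ 0 mod 13^5.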